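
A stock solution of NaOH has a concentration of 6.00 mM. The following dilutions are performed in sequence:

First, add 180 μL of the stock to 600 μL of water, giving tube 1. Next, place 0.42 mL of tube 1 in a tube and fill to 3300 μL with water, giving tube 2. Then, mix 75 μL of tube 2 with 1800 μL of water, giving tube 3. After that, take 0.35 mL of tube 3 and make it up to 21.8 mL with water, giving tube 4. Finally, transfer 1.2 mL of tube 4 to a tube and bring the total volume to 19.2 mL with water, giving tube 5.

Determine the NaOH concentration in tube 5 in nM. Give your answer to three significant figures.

7.07 nM

Step 1: 180 μL + 600 μL = 780 μL total → factor 780/180 = 4.3333
Step 2: 0.42 mL brought to 3300 μL → factor 3.3/0.42 = 7.8571
Step 3: 75 μL + 1800 μL = 1875 μL total → factor 1875/75 = 25
Step 4: 0.35 mL brought to 21.8 mL → factor 21.8/0.35 = 62.286
Step 5: 1.2 mL brought to 19.2 mL → factor 19.2/1.2 = 16
Overall dilution factor = 4.3333 × 7.8571 × 25 × 62.286 × 16 = 8.4827 × 10^5
Final = 6.00 mM / 8.4827 × 10^5 = 7.073 × 10^-6 mM = 7.07 nM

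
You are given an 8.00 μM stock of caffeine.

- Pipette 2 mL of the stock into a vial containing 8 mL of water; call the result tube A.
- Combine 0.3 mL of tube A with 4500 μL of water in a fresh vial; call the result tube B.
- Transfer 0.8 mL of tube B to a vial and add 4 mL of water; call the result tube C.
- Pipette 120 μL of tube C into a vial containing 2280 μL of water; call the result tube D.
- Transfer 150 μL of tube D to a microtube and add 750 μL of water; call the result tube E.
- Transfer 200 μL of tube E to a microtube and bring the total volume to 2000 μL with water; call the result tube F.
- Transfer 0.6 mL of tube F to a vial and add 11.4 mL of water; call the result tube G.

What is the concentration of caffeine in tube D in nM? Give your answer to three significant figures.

Step 1: 2 mL + 8 mL = 10 mL total → factor 10/2 = 5
Step 2: 0.3 mL + 4500 μL = 4.8 mL total → factor 4.8/0.3 = 16
Step 3: 0.8 mL + 4 mL = 4.8 mL total → factor 4.8/0.8 = 6
Step 4: 120 μL + 2280 μL = 2400 μL total → factor 2400/120 = 20
Dilution factor through tube D = 5 × 16 × 6 × 20 = 9600
[tube D] = 8.00 μM / 9600 = 0.0008333 μM = 0.833 nM

0.833 nM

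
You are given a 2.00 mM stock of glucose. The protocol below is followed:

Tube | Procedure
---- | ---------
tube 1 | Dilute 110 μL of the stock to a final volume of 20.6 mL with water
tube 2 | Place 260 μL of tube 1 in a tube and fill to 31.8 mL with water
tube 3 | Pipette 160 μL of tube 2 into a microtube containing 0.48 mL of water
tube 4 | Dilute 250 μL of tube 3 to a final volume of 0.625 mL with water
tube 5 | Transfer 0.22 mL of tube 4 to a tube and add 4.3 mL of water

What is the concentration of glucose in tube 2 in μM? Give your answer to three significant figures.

Step 1: 110 μL brought to 20.6 mL → factor 20600/110 = 187.27
Step 2: 260 μL brought to 31.8 mL → factor 31800/260 = 122.31
Dilution factor through tube 2 = 187.27 × 122.31 = 22905
[tube 2] = 2.00 mM / 22905 = 8.732 × 10^-5 mM = 0.0873 μM

0.0873 μM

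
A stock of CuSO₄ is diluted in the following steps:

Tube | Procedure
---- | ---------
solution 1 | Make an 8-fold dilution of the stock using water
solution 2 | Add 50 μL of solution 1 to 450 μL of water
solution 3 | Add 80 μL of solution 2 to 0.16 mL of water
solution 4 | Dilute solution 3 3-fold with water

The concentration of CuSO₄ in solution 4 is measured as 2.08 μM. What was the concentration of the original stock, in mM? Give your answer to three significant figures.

Step 1: 8-fold → factor 8
Step 2: 50 μL + 450 μL = 500 μL total → factor 500/50 = 10
Step 3: 80 μL + 0.16 mL = 240 μL total → factor 240/80 = 3
Step 4: 3-fold → factor 3
Overall dilution factor = 8 × 10 × 3 × 3 = 720
Stock = 2.08 μM × 720 = 1498 μM = 1.50 mM

1.50 mM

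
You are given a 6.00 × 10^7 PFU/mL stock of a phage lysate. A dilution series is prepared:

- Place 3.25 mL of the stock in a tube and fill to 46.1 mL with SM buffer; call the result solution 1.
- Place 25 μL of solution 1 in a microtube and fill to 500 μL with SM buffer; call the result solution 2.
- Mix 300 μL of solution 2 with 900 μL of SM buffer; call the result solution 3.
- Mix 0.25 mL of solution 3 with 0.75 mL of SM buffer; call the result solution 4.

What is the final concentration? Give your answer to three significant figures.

1.32 × 10^4 PFU/mL

Step 1: 3.25 mL brought to 46.1 mL → factor 46.1/3.25 = 14.185
Step 2: 25 μL brought to 500 μL → factor 500/25 = 20
Step 3: 300 μL + 900 μL = 1200 μL total → factor 1200/300 = 4
Step 4: 0.25 mL + 0.75 mL = 1 mL total → factor 1/0.25 = 4
Overall dilution factor = 14.185 × 20 × 4 × 4 = 4539.1
Final = 6.00 × 10^7 PFU/mL / 4539.1 = 1.32 × 10^4 PFU/mL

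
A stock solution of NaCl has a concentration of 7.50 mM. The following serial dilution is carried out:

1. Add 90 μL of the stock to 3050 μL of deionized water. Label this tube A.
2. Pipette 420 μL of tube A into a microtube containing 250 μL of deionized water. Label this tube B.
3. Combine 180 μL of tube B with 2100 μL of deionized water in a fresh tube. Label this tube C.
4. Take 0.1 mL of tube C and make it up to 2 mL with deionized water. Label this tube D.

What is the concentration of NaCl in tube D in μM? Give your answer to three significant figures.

Step 1: 90 μL + 3050 μL = 3140 μL total → factor 3140/90 = 34.889
Step 2: 420 μL + 250 μL = 670 μL total → factor 670/420 = 1.5952
Step 3: 180 μL + 2100 μL = 2280 μL total → factor 2280/180 = 12.667
Step 4: 0.1 mL brought to 2 mL → factor 2/0.1 = 20
Overall dilution factor = 34.889 × 1.5952 × 12.667 × 20 = 14100
Final = 7.50 mM / 14100 = 0.0005319 mM = 0.532 μM

0.532 μM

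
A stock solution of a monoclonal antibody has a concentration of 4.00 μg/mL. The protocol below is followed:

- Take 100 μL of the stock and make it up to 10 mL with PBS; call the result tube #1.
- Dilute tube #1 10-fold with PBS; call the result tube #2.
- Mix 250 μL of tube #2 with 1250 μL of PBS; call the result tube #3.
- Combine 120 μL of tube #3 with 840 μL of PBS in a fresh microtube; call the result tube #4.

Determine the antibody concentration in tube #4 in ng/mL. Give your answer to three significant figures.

0.0833 ng/mL

Step 1: 100 μL brought to 10 mL → factor 10000/100 = 100
Step 2: 10-fold → factor 10
Step 3: 250 μL + 1250 μL = 1500 μL total → factor 1500/250 = 6
Step 4: 120 μL + 840 μL = 960 μL total → factor 960/120 = 8
Overall dilution factor = 100 × 10 × 6 × 8 = 48000
Final = 4.00 μg/mL / 48000 = 8.333 × 10^-5 μg/mL = 0.0833 ng/mL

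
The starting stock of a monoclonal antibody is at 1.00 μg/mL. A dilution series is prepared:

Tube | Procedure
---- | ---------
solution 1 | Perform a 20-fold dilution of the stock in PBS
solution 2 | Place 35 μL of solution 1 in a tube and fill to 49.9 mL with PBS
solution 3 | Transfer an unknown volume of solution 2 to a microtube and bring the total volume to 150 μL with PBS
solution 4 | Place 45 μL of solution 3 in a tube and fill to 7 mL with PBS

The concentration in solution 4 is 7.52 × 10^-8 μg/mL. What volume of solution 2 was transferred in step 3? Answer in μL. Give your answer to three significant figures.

50.0 μL

Step 1: 20-fold → factor 20
Step 2: 35 μL brought to 49.9 mL → factor 49900/35 = 1425.7
Step 3: v brought to 150 μL → factor = 150 μL/v
Step 4: 45 μL brought to 7 mL → factor 7000/45 = 155.56
Product of known-step factors = 4.4356 × 10^6
Overall factor = 1.00 μg/mL / (7.52 × 10^-8 μg/mL) = 1.3298 × 10^7
Step-3 factor = 1.3298 × 10^7 / 4.4356 × 10^6 = 2.998
v = 150 μL / 2.998 = 50.0 μL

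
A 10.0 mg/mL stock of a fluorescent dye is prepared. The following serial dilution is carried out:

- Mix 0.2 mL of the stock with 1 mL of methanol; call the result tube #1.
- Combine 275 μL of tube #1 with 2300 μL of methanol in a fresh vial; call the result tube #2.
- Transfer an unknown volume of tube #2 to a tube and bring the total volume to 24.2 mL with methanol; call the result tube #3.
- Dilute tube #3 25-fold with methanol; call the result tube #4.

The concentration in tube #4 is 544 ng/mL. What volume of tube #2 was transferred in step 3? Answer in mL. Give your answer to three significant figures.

1.85 mL

Step 1: 0.2 mL + 1 mL = 1.2 mL total → factor 1.2/0.2 = 6
Step 2: 275 μL + 2300 μL = 2575 μL total → factor 2575/275 = 9.3636
Step 3: v brought to 24.2 mL → factor = 24.2 mL/v
Step 4: 25-fold → factor 25
Product of known-step factors = 1404.5
Overall factor = 10.0 mg/mL / (544 ng/mL) = 18382
Step-3 factor = 18382 / 1404.5 = 13.088
v = 24.2 mL / 13.088 = 1.85 mL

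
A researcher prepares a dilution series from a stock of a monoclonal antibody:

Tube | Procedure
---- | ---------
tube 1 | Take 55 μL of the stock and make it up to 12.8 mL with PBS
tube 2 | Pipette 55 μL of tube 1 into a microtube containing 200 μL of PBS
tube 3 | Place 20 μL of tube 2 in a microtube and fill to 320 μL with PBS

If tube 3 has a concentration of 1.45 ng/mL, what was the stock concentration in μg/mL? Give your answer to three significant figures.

Step 1: 55 μL brought to 12.8 mL → factor 12800/55 = 232.73
Step 2: 55 μL + 200 μL = 255 μL total → factor 255/55 = 4.6364
Step 3: 20 μL brought to 320 μL → factor 320/20 = 16
Overall dilution factor = 232.73 × 4.6364 × 16 = 17264
Stock = 1.45 ng/mL × 17264 = 2.503 × 10^4 ng/mL = 25.0 μg/mL

25.0 μg/mL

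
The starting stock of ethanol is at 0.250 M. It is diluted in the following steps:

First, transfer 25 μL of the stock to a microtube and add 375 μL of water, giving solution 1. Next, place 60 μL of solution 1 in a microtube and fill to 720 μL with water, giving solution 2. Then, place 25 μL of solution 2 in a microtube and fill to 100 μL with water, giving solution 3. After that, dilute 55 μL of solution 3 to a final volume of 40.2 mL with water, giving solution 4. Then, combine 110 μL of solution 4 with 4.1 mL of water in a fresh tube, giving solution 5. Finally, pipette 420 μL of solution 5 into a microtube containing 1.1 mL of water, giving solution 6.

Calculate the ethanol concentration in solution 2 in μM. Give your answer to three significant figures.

Step 1: 25 μL + 375 μL = 400 μL total → factor 400/25 = 16
Step 2: 60 μL brought to 720 μL → factor 720/60 = 12
Dilution factor through solution 2 = 16 × 12 = 192
[solution 2] = 0.250 M / 192 = 0.001302 M = 1.30 × 10^3 μM

1.30 × 10^3 μM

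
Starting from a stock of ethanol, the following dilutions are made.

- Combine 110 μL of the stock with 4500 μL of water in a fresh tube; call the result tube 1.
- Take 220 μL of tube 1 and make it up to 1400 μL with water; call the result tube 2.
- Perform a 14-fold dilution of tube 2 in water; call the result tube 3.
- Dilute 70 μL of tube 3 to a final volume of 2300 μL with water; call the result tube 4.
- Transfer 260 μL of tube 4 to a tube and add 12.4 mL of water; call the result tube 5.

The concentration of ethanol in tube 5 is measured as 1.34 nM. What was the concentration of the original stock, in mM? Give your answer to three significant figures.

8.00 mM

Step 1: 110 μL + 4500 μL = 4610 μL total → factor 4610/110 = 41.909
Step 2: 220 μL brought to 1400 μL → factor 1400/220 = 6.3636
Step 3: 14-fold → factor 14
Step 4: 70 μL brought to 2300 μL → factor 2300/70 = 32.857
Step 5: 260 μL + 12.4 mL = 12660 μL total → factor 12660/260 = 48.692
Overall dilution factor = 41.909 × 6.3636 × 14 × 32.857 × 48.692 = 5.9735 × 10^6
Stock = 1.34 nM × 5.9735 × 10^6 = 8.005 × 10^6 nM = 8.00 mM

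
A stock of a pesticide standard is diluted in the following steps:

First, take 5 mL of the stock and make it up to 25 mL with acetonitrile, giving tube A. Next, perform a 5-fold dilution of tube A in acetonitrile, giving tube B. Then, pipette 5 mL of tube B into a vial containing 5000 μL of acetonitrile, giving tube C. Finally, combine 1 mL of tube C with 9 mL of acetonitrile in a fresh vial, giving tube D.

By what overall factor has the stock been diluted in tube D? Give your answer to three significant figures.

500

Step 1: 5 mL brought to 25 mL → factor 25/5 = 5
Step 2: 5-fold → factor 5
Step 3: 5 mL + 5000 μL = 10 mL total → factor 10/5 = 2
Step 4: 1 mL + 9 mL = 10 mL total → factor 10/1 = 10
Overall dilution factor = 5 × 5 × 2 × 10 = 500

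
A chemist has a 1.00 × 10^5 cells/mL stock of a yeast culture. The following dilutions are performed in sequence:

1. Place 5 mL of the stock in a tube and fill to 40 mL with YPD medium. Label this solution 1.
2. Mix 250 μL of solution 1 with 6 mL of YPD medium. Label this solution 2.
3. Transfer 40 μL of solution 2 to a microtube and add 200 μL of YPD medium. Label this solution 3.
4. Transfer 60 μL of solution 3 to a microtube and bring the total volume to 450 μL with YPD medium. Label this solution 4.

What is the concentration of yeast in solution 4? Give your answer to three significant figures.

Step 1: 5 mL brought to 40 mL → factor 40/5 = 8
Step 2: 250 μL + 6 mL = 6250 μL total → factor 6250/250 = 25
Step 3: 40 μL + 200 μL = 240 μL total → factor 240/40 = 6
Step 4: 60 μL brought to 450 μL → factor 450/60 = 7.5
Dilution factor through solution 4 = 8 × 25 × 6 × 7.5 = 9000
[solution 4] = 1.00 × 10^5 cells/mL / 9000 = 11.1 cells/mL

11.1 cells/mL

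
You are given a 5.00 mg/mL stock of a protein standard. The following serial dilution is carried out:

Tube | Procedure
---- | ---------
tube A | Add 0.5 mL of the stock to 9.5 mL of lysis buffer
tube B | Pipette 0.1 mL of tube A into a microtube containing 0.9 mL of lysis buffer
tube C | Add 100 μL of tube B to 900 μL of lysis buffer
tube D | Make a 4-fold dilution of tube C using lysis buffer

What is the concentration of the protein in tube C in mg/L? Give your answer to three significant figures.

2.50 mg/L

Step 1: 0.5 mL + 9.5 mL = 10 mL total → factor 10/0.5 = 20
Step 2: 0.1 mL + 0.9 mL = 1 mL total → factor 1/0.1 = 10
Step 3: 100 μL + 900 μL = 1000 μL total → factor 1000/100 = 10
Dilution factor through tube C = 20 × 10 × 10 = 2000
[tube C] = 5.00 mg/mL / 2000 = 0.002500 mg/mL = 2.50 mg/L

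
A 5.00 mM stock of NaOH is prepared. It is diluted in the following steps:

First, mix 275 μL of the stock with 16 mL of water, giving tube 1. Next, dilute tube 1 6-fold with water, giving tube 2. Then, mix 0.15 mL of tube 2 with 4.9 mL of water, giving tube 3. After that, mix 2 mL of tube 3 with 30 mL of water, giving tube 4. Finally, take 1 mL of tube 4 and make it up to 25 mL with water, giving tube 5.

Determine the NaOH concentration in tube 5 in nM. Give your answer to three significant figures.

Step 1: 275 μL + 16 mL = 16275 μL total → factor 16275/275 = 59.182
Step 2: 6-fold → factor 6
Step 3: 0.15 mL + 4.9 mL = 5.05 mL total → factor 5.05/0.15 = 33.667
Step 4: 2 mL + 30 mL = 32 mL total → factor 32/2 = 16
Step 5: 1 mL brought to 25 mL → factor 25/1 = 25
Overall dilution factor = 59.182 × 6 × 33.667 × 16 × 25 = 4.7819 × 10^6
Final = 5.00 mM / 4.7819 × 10^6 = 1.046 × 10^-6 mM = 1.05 nM

1.05 nM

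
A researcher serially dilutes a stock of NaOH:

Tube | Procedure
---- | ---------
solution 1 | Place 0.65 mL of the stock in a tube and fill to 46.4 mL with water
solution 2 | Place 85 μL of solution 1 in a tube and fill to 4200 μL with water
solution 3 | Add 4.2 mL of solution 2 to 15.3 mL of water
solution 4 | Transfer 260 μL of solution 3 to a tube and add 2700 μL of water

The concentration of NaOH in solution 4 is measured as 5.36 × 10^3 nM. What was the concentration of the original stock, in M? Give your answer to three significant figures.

0.999 M

Step 1: 0.65 mL brought to 46.4 mL → factor 46.4/0.65 = 71.385
Step 2: 85 μL brought to 4200 μL → factor 4200/85 = 49.412
Step 3: 4.2 mL + 15.3 mL = 19.5 mL total → factor 19.5/4.2 = 4.6429
Step 4: 260 μL + 2700 μL = 2960 μL total → factor 2960/260 = 11.385
Overall dilution factor = 71.385 × 49.412 × 4.6429 × 11.385 = 1.8644 × 10^5
Stock = 5.36 × 10^3 nM × 1.8644 × 10^5 = 9.993 × 10^8 nM = 0.999 M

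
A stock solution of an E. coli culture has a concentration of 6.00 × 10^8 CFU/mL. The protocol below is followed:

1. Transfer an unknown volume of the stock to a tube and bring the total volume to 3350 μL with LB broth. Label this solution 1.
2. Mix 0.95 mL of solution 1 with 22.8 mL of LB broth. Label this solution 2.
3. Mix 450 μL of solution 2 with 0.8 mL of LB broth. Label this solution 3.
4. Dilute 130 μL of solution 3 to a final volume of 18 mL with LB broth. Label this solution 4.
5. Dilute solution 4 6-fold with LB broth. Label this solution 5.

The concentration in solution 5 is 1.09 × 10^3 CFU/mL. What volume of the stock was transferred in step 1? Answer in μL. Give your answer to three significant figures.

Step 1: v brought to 3350 μL → factor = 3350 μL/v
Step 2: 0.95 mL + 22.8 mL = 23.75 mL total → factor 23.75/0.95 = 25
Step 3: 450 μL + 0.8 mL = 1250 μL total → factor 1250/450 = 2.7778
Step 4: 130 μL brought to 18 mL → factor 18000/130 = 138.46
Step 5: 6-fold → factor 6
Product of known-step factors = 57692
Overall factor = 6.00 × 10^8 CFU/mL / (1.09 × 10^3 CFU/mL) = 5.5046 × 10^5
Step-1 factor = 5.5046 × 10^5 / 57692 = 9.5413
v = 3350 μL / 9.5413 = 351 μL

351 μL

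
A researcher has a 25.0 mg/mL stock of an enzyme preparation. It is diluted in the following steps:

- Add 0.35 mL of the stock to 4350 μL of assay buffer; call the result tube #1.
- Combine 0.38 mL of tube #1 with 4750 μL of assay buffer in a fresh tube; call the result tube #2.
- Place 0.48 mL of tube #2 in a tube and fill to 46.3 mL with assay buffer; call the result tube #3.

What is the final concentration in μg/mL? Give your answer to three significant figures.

Step 1: 0.35 mL + 4350 μL = 4.7 mL total → factor 4.7/0.35 = 13.429
Step 2: 0.38 mL + 4750 μL = 5.13 mL total → factor 5.13/0.38 = 13.5
Step 3: 0.48 mL brought to 46.3 mL → factor 46.3/0.48 = 96.458
Overall dilution factor = 13.429 × 13.5 × 96.458 = 17487
Final = 25.0 mg/mL / 17487 = 0.001430 mg/mL = 1.43 μg/mL

1.43 μg/mL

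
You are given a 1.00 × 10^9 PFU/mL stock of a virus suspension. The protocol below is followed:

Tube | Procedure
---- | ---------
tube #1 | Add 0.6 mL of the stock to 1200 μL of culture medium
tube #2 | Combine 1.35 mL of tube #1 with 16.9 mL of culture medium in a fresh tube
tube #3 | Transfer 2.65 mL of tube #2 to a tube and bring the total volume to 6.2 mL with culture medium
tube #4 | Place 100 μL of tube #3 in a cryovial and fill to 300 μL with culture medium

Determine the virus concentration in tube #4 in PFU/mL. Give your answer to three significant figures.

Step 1: 0.6 mL + 1200 μL = 1.8 mL total → factor 1.8/0.6 = 3
Step 2: 1.35 mL + 16.9 mL = 18.25 mL total → factor 18.25/1.35 = 13.519
Step 3: 2.65 mL brought to 6.2 mL → factor 6.2/2.65 = 2.3396
Step 4: 100 μL brought to 300 μL → factor 300/100 = 3
Overall dilution factor = 3 × 13.519 × 2.3396 × 3 = 284.65
Final = 1.00 × 10^9 PFU/mL / 284.65 = 3.51 × 10^6 PFU/mL

3.51 × 10^6 PFU/mL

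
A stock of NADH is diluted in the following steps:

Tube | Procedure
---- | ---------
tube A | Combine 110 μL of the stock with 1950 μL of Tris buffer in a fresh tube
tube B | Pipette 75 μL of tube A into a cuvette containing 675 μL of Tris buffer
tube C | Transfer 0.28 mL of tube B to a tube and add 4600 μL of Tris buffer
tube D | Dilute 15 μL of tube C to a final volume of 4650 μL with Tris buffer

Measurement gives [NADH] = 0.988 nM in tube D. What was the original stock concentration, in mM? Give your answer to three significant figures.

Step 1: 110 μL + 1950 μL = 2060 μL total → factor 2060/110 = 18.727
Step 2: 75 μL + 675 μL = 750 μL total → factor 750/75 = 10
Step 3: 0.28 mL + 4600 μL = 4.88 mL total → factor 4.88/0.28 = 17.429
Step 4: 15 μL brought to 4650 μL → factor 4650/15 = 310
Overall dilution factor = 18.727 × 10 × 17.429 × 310 = 1.0118 × 10^6
Stock = 0.988 nM × 1.0118 × 10^6 = 9.997 × 10^5 nM = 1.00 mM

1.00 mM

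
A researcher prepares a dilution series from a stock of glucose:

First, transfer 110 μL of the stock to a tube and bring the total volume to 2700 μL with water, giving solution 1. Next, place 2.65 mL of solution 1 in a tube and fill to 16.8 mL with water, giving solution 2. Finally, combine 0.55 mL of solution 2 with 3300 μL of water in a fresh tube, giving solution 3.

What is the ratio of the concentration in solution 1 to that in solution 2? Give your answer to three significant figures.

6.34

Step 1: 110 μL brought to 2700 μL → factor 2700/110 = 24.545
Step 2: 2.65 mL brought to 16.8 mL → factor 16.8/2.65 = 6.3396
Dilution factor to solution 1 = 24.545; to solution 2 = 155.61
[solution 1]/[solution 2] = (factor to solution 2)/(factor to solution 1) = 155.61/24.545 = 6.34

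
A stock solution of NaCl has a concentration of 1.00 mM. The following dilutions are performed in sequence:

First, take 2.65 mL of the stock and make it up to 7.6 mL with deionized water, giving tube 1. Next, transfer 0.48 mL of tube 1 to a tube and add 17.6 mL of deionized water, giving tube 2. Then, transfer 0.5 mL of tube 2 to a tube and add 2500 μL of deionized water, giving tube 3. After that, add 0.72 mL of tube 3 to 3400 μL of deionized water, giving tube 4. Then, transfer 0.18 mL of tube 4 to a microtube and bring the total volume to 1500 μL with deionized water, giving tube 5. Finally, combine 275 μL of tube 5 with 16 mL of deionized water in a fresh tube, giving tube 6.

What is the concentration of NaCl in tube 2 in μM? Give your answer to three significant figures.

9.26 μM

Step 1: 2.65 mL brought to 7.6 mL → factor 7.6/2.65 = 2.8679
Step 2: 0.48 mL + 17.6 mL = 18.08 mL total → factor 18.08/0.48 = 37.667
Dilution factor through tube 2 = 2.8679 × 37.667 = 108.03
[tube 2] = 1.00 mM / 108.03 = 0.009257 mM = 9.26 μM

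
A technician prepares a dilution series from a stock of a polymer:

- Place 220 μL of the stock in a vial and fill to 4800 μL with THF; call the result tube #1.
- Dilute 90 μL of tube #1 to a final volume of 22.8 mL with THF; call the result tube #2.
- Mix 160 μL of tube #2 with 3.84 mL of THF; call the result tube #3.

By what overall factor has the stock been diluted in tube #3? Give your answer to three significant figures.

Step 1: 220 μL brought to 4800 μL → factor 4800/220 = 21.818
Step 2: 90 μL brought to 22.8 mL → factor 22800/90 = 253.33
Step 3: 160 μL + 3.84 mL = 4000 μL total → factor 4000/160 = 25
Overall dilution factor = 21.818 × 253.33 × 25 = 1.3818 × 10^5

1.38 × 10^5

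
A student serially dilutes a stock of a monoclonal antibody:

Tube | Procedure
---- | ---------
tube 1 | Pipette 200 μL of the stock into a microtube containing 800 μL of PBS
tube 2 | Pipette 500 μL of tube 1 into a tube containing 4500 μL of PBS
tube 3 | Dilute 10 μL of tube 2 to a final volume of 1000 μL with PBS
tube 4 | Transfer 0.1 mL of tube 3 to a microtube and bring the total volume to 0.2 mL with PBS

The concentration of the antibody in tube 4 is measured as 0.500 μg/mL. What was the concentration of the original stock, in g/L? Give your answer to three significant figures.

Step 1: 200 μL + 800 μL = 1000 μL total → factor 1000/200 = 5
Step 2: 500 μL + 4500 μL = 5000 μL total → factor 5000/500 = 10
Step 3: 10 μL brought to 1000 μL → factor 1000/10 = 100
Step 4: 0.1 mL brought to 0.2 mL → factor 0.2/0.1 = 2
Overall dilution factor = 5 × 10 × 100 × 2 = 10000
Stock = 0.500 μg/mL × 10000 = 5000 μg/mL = 5.00 g/L

5.00 g/L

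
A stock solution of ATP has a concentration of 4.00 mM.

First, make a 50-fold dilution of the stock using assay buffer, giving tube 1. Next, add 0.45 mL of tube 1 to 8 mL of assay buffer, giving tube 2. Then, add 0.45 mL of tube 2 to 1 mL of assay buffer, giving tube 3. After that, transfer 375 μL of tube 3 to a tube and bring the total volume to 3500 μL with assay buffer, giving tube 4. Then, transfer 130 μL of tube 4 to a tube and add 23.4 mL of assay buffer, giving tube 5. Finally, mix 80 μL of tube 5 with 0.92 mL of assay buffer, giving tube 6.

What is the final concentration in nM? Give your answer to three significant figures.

Step 1: 50-fold → factor 50
Step 2: 0.45 mL + 8 mL = 8.45 mL total → factor 8.45/0.45 = 18.778
Step 3: 0.45 mL + 1 mL = 1.45 mL total → factor 1.45/0.45 = 3.2222
Step 4: 375 μL brought to 3500 μL → factor 3500/375 = 9.3333
Step 5: 130 μL + 23.4 mL = 23530 μL total → factor 23530/130 = 181
Step 6: 80 μL + 0.92 mL = 1000 μL total → factor 1000/80 = 12.5
Overall dilution factor = 50 × 18.778 × 3.2222 × 9.3333 × 181 × 12.5 = 6.3884 × 10^7
Final = 4.00 mM / 6.3884 × 10^7 = 6.261 × 10^-8 mM = 0.0626 nM

0.0626 nM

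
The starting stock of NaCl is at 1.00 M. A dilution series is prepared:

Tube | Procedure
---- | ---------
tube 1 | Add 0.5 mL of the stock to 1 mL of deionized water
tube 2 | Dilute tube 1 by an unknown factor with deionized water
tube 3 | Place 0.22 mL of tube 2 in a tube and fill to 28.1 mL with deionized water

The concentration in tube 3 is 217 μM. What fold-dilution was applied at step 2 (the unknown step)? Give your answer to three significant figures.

12.0-fold

Step 1: 0.5 mL + 1 mL = 1.5 mL total → factor 1.5/0.5 = 3
Step 2: unknown factor x
Step 3: 0.22 mL brought to 28.1 mL → factor 28.1/0.22 = 127.73
Product of known-step factors = 383.18
Overall factor = 1.00 M / (217 μM) = 4608.3
x = 4608.3 / 383.18 = 12.0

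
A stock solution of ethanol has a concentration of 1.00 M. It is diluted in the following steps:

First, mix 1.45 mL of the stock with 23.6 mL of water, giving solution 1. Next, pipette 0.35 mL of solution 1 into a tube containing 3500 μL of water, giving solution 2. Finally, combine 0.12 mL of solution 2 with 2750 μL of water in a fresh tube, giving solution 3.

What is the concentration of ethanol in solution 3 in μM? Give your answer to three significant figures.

Step 1: 1.45 mL + 23.6 mL = 25.05 mL total → factor 25.05/1.45 = 17.276
Step 2: 0.35 mL + 3500 μL = 3.85 mL total → factor 3.85/0.35 = 11
Step 3: 0.12 mL + 2750 μL = 2.87 mL total → factor 2.87/0.12 = 23.917
Overall dilution factor = 17.276 × 11 × 23.917 = 4545
Final = 1.00 M / 4545 = 0.0002200 M = 220 μM

220 μM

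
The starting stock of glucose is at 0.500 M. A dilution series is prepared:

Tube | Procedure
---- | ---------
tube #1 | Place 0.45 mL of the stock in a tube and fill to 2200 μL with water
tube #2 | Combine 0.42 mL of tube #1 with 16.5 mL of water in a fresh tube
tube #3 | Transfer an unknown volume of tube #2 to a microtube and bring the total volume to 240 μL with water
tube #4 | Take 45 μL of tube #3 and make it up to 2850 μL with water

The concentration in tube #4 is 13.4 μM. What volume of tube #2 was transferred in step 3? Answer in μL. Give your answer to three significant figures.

Step 1: 0.45 mL brought to 2200 μL → factor 2.2/0.45 = 4.8889
Step 2: 0.42 mL + 16.5 mL = 16.92 mL total → factor 16.92/0.42 = 40.286
Step 3: v brought to 240 μL → factor = 240 μL/v
Step 4: 45 μL brought to 2850 μL → factor 2850/45 = 63.333
Product of known-step factors = 12474
Overall factor = 0.500 M / (13.4 μM) = 37313
Step-3 factor = 37313 / 12474 = 2.9914
v = 240 μL / 2.9914 = 80.2 μL

80.2 μL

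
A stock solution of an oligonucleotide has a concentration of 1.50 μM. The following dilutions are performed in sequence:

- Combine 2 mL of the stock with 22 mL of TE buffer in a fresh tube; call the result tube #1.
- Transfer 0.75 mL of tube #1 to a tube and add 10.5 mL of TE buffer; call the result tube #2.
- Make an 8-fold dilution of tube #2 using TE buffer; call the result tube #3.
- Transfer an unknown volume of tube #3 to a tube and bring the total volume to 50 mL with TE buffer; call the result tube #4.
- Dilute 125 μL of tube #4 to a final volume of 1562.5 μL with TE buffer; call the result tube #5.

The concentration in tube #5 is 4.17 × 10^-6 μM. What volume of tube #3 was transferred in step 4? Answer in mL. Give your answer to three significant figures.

2.50 mL

Step 1: 2 mL + 22 mL = 24 mL total → factor 24/2 = 12
Step 2: 0.75 mL + 10.5 mL = 11.25 mL total → factor 11.25/0.75 = 15
Step 3: 8-fold → factor 8
Step 4: v brought to 50 mL → factor = 50 mL/v
Step 5: 125 μL brought to 1562.5 μL → factor 1562.5/125 = 12.5
Product of known-step factors = 18000
Overall factor = 1.50 μM / (4.17 × 10^-6 μM) = 3.5971 × 10^5
Step-4 factor = 3.5971 × 10^5 / 18000 = 19.984
v = 50 mL / 19.984 = 2.50 mL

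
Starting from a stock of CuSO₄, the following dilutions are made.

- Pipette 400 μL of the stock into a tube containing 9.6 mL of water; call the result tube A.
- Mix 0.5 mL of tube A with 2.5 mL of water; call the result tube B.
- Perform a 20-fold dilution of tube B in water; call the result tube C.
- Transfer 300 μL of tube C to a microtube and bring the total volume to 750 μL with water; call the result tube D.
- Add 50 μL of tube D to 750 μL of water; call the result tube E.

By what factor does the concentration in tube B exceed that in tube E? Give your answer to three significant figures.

Step 1: 400 μL + 9.6 mL = 10000 μL total → factor 10000/400 = 25
Step 2: 0.5 mL + 2.5 mL = 3 mL total → factor 3/0.5 = 6
Step 3: 20-fold → factor 20
Step 4: 300 μL brought to 750 μL → factor 750/300 = 2.5
Step 5: 50 μL + 750 μL = 800 μL total → factor 800/50 = 16
Dilution factor to tube B = 150; to tube E = 1.2 × 10^5
[tube B]/[tube E] = (factor to tube E)/(factor to tube B) = 1.2 × 10^5/150 = 800

800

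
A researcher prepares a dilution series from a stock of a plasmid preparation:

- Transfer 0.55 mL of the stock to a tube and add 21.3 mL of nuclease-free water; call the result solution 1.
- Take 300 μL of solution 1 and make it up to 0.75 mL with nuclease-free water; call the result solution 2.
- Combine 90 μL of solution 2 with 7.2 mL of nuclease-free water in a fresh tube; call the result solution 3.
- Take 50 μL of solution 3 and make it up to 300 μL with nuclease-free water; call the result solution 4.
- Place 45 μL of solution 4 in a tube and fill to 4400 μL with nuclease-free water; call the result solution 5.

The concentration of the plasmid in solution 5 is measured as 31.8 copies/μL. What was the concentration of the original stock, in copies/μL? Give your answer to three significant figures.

1.50 × 10^8 copies/μL

Step 1: 0.55 mL + 21.3 mL = 21.85 mL total → factor 21.85/0.55 = 39.727
Step 2: 300 μL brought to 0.75 mL → factor 750/300 = 2.5
Step 3: 90 μL + 7.2 mL = 7290 μL total → factor 7290/90 = 81
Step 4: 50 μL brought to 300 μL → factor 300/50 = 6
Step 5: 45 μL brought to 4400 μL → factor 4400/45 = 97.778
Overall dilution factor = 39.727 × 2.5 × 81 × 6 × 97.778 = 4.7196 × 10^6
Stock = 31.8 copies/μL × 4.7196 × 10^6 = 1.50 × 10^8 copies/μL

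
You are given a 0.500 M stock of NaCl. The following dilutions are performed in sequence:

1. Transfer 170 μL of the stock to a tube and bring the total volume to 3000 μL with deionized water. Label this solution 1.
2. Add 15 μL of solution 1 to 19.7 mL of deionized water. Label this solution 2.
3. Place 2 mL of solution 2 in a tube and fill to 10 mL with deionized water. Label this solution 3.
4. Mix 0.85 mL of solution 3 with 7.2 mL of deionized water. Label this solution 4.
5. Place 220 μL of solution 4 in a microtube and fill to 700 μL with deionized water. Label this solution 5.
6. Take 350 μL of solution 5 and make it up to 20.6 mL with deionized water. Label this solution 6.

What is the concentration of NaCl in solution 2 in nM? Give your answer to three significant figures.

Step 1: 170 μL brought to 3000 μL → factor 3000/170 = 17.647
Step 2: 15 μL + 19.7 mL = 19715 μL total → factor 19715/15 = 1314.3
Dilution factor through solution 2 = 17.647 × 1314.3 = 23194
[solution 2] = 0.500 M / 23194 = 2.156 × 10^-5 M = 2.16 × 10^4 nM

2.16 × 10^4 nM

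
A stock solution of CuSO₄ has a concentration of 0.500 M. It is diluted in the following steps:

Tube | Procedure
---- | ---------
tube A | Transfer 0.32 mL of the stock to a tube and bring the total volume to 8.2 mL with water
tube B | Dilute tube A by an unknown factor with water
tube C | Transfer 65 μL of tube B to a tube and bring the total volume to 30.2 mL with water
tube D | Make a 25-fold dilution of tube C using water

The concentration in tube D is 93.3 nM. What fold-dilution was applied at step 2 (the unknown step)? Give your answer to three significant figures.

Step 1: 0.32 mL brought to 8.2 mL → factor 8.2/0.32 = 25.625
Step 2: unknown factor x
Step 3: 65 μL brought to 30.2 mL → factor 30200/65 = 464.62
Step 4: 25-fold → factor 25
Product of known-step factors = 2.9764 × 10^5
Overall factor = 0.500 M / (93.3 nM) = 5.3591 × 10^6
x = 5.3591 × 10^6 / 2.9764 × 10^5 = 18.0

18.0-fold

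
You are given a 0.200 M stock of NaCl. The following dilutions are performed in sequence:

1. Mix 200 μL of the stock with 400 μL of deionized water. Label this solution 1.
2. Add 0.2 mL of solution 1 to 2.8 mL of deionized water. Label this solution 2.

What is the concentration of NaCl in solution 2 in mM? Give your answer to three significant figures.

Step 1: 200 μL + 400 μL = 600 μL total → factor 600/200 = 3
Step 2: 0.2 mL + 2.8 mL = 3 mL total → factor 3/0.2 = 15
Overall dilution factor = 3 × 15 = 45
Final = 0.200 M / 45 = 0.004444 M = 4.44 mM

4.44 mM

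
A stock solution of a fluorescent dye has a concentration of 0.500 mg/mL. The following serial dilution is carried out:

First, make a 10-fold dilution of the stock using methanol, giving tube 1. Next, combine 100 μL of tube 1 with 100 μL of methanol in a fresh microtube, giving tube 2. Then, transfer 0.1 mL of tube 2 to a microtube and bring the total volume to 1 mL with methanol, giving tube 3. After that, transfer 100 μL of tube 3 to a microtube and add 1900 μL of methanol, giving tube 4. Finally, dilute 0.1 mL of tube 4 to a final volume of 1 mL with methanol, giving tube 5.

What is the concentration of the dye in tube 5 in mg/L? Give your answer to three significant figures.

Step 1: 10-fold → factor 10
Step 2: 100 μL + 100 μL = 200 μL total → factor 200/100 = 2
Step 3: 0.1 mL brought to 1 mL → factor 1/0.1 = 10
Step 4: 100 μL + 1900 μL = 2000 μL total → factor 2000/100 = 20
Step 5: 0.1 mL brought to 1 mL → factor 1/0.1 = 10
Overall dilution factor = 10 × 2 × 10 × 20 × 10 = 40000
Final = 0.500 mg/mL / 40000 = 1.250 × 10^-5 mg/mL = 0.0125 mg/L

0.0125 mg/L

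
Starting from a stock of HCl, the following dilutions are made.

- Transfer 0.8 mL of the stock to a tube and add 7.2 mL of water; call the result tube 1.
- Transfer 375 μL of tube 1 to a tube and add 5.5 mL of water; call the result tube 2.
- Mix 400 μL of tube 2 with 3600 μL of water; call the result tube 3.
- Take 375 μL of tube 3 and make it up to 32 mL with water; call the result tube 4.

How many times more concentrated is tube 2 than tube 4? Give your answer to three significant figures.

Step 1: 0.8 mL + 7.2 mL = 8 mL total → factor 8/0.8 = 10
Step 2: 375 μL + 5.5 mL = 5875 μL total → factor 5875/375 = 15.667
Step 3: 400 μL + 3600 μL = 4000 μL total → factor 4000/400 = 10
Step 4: 375 μL brought to 32 mL → factor 32000/375 = 85.333
Dilution factor to tube 2 = 156.67; to tube 4 = 1.3369 × 10^5
[tube 2]/[tube 4] = (factor to tube 4)/(factor to tube 2) = 1.3369 × 10^5/156.67 = 853

853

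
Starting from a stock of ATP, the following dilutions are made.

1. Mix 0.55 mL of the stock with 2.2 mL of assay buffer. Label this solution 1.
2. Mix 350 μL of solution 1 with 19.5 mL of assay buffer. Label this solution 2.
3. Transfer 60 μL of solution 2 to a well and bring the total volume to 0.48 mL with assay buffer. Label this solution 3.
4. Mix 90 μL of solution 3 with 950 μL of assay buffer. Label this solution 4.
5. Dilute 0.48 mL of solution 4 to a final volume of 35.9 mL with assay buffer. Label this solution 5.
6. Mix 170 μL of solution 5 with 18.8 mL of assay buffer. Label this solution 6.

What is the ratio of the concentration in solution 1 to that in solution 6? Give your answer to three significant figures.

Step 1: 0.55 mL + 2.2 mL = 2.75 mL total → factor 2.75/0.55 = 5
Step 2: 350 μL + 19.5 mL = 19850 μL total → factor 19850/350 = 56.714
Step 3: 60 μL brought to 0.48 mL → factor 480/60 = 8
Step 4: 90 μL + 950 μL = 1040 μL total → factor 1040/90 = 11.556
Step 5: 0.48 mL brought to 35.9 mL → factor 35.9/0.48 = 74.792
Step 6: 170 μL + 18.8 mL = 18970 μL total → factor 18970/170 = 111.59
Dilution factor to solution 1 = 5; to solution 6 = 2.1878 × 10^8
[solution 1]/[solution 6] = (factor to solution 6)/(factor to solution 1) = 2.1878 × 10^8/5 = 4.38 × 10^7

4.38 × 10^7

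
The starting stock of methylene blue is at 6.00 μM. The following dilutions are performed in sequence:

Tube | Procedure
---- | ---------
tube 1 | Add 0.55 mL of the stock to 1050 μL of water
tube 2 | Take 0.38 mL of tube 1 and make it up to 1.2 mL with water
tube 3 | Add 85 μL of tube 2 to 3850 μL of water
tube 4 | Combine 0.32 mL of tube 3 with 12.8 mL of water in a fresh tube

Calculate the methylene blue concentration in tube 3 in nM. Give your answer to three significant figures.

14.1 nM

Step 1: 0.55 mL + 1050 μL = 1.6 mL total → factor 1.6/0.55 = 2.9091
Step 2: 0.38 mL brought to 1.2 mL → factor 1.2/0.38 = 3.1579
Step 3: 85 μL + 3850 μL = 3935 μL total → factor 3935/85 = 46.294
Dilution factor through tube 3 = 2.9091 × 3.1579 × 46.294 = 425.29
[tube 3] = 6.00 μM / 425.29 = 0.01411 μM = 14.1 nM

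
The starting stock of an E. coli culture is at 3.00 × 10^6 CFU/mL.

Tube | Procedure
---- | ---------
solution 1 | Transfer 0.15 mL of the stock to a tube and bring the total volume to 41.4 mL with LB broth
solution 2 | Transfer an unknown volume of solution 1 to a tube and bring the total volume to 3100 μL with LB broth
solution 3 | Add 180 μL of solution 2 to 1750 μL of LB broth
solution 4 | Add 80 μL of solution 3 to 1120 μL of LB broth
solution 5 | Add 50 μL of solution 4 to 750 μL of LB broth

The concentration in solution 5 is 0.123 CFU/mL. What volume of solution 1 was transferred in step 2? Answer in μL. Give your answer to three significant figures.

90.3 μL

Step 1: 0.15 mL brought to 41.4 mL → factor 41.4/0.15 = 276
Step 2: v brought to 3100 μL → factor = 3100 μL/v
Step 3: 180 μL + 1750 μL = 1930 μL total → factor 1930/180 = 10.722
Step 4: 80 μL + 1120 μL = 1200 μL total → factor 1200/80 = 15
Step 5: 50 μL + 750 μL = 800 μL total → factor 800/50 = 16
Product of known-step factors = 7.1024 × 10^5
Overall factor = 3.00 × 10^6 CFU/mL / (0.123 CFU/mL) = 2.439 × 10^7
Step-2 factor = 2.439 × 10^7 / 7.1024 × 10^5 = 34.341
v = 3100 μL / 34.341 = 90.3 μL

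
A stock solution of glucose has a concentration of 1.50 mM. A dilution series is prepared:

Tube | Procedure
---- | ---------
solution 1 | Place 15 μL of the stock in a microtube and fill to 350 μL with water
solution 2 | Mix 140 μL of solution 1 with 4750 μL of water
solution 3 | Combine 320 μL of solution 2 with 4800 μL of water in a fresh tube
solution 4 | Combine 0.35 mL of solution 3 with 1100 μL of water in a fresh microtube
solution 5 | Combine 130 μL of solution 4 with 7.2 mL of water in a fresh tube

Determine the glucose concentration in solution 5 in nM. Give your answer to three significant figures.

0.492 nM

Step 1: 15 μL brought to 350 μL → factor 350/15 = 23.333
Step 2: 140 μL + 4750 μL = 4890 μL total → factor 4890/140 = 34.929
Step 3: 320 μL + 4800 μL = 5120 μL total → factor 5120/320 = 16
Step 4: 0.35 mL + 1100 μL = 1.45 mL total → factor 1.45/0.35 = 4.1429
Step 5: 130 μL + 7.2 mL = 7330 μL total → factor 7330/130 = 56.385
Overall dilution factor = 23.333 × 34.929 × 16 × 4.1429 × 56.385 = 3.0461 × 10^6
Final = 1.50 mM / 3.0461 × 10^6 = 4.924 × 10^-7 mM = 0.492 nM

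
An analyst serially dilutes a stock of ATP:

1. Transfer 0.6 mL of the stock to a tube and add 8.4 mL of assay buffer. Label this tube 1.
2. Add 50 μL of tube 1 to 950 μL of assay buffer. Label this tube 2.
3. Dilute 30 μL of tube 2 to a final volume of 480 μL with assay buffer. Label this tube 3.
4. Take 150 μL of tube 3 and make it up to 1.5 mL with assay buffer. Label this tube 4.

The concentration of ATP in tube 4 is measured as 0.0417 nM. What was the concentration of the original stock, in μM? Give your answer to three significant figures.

Step 1: 0.6 mL + 8.4 mL = 9 mL total → factor 9/0.6 = 15
Step 2: 50 μL + 950 μL = 1000 μL total → factor 1000/50 = 20
Step 3: 30 μL brought to 480 μL → factor 480/30 = 16
Step 4: 150 μL brought to 1.5 mL → factor 1500/150 = 10
Overall dilution factor = 15 × 20 × 16 × 10 = 48000
Stock = 0.0417 nM × 48000 = 2002 nM = 2.00 μM

2.00 μM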